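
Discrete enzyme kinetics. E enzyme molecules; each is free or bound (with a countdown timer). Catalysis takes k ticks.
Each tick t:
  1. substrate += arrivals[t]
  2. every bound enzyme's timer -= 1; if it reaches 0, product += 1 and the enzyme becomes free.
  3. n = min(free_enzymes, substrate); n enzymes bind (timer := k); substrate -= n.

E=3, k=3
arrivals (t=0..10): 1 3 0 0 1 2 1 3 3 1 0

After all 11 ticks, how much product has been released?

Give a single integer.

t=0: arr=1 -> substrate=0 bound=1 product=0
t=1: arr=3 -> substrate=1 bound=3 product=0
t=2: arr=0 -> substrate=1 bound=3 product=0
t=3: arr=0 -> substrate=0 bound=3 product=1
t=4: arr=1 -> substrate=0 bound=2 product=3
t=5: arr=2 -> substrate=1 bound=3 product=3
t=6: arr=1 -> substrate=1 bound=3 product=4
t=7: arr=3 -> substrate=3 bound=3 product=5
t=8: arr=3 -> substrate=5 bound=3 product=6
t=9: arr=1 -> substrate=5 bound=3 product=7
t=10: arr=0 -> substrate=4 bound=3 product=8

Answer: 8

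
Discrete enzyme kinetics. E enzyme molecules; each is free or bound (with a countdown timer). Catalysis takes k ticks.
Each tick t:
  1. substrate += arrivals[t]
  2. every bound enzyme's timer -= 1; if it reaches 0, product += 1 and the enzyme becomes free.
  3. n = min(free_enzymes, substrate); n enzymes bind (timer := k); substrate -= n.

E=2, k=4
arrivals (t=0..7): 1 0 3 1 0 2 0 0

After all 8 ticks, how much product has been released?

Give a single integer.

t=0: arr=1 -> substrate=0 bound=1 product=0
t=1: arr=0 -> substrate=0 bound=1 product=0
t=2: arr=3 -> substrate=2 bound=2 product=0
t=3: arr=1 -> substrate=3 bound=2 product=0
t=4: arr=0 -> substrate=2 bound=2 product=1
t=5: arr=2 -> substrate=4 bound=2 product=1
t=6: arr=0 -> substrate=3 bound=2 product=2
t=7: arr=0 -> substrate=3 bound=2 product=2

Answer: 2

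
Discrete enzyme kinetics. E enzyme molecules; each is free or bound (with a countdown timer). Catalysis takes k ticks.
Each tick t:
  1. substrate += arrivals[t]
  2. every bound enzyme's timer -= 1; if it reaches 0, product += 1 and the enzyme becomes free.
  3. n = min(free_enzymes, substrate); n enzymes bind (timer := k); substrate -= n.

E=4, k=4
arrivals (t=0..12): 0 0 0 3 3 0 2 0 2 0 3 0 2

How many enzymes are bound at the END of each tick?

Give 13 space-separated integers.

Answer: 0 0 0 3 4 4 4 4 4 4 4 4 4

Derivation:
t=0: arr=0 -> substrate=0 bound=0 product=0
t=1: arr=0 -> substrate=0 bound=0 product=0
t=2: arr=0 -> substrate=0 bound=0 product=0
t=3: arr=3 -> substrate=0 bound=3 product=0
t=4: arr=3 -> substrate=2 bound=4 product=0
t=5: arr=0 -> substrate=2 bound=4 product=0
t=6: arr=2 -> substrate=4 bound=4 product=0
t=7: arr=0 -> substrate=1 bound=4 product=3
t=8: arr=2 -> substrate=2 bound=4 product=4
t=9: arr=0 -> substrate=2 bound=4 product=4
t=10: arr=3 -> substrate=5 bound=4 product=4
t=11: arr=0 -> substrate=2 bound=4 product=7
t=12: arr=2 -> substrate=3 bound=4 product=8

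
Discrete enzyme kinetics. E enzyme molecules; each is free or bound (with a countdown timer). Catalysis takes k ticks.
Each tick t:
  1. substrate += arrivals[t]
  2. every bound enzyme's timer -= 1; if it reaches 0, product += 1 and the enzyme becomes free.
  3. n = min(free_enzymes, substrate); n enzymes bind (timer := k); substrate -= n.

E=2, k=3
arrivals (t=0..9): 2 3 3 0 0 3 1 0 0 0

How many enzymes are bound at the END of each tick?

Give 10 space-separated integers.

t=0: arr=2 -> substrate=0 bound=2 product=0
t=1: arr=3 -> substrate=3 bound=2 product=0
t=2: arr=3 -> substrate=6 bound=2 product=0
t=3: arr=0 -> substrate=4 bound=2 product=2
t=4: arr=0 -> substrate=4 bound=2 product=2
t=5: arr=3 -> substrate=7 bound=2 product=2
t=6: arr=1 -> substrate=6 bound=2 product=4
t=7: arr=0 -> substrate=6 bound=2 product=4
t=8: arr=0 -> substrate=6 bound=2 product=4
t=9: arr=0 -> substrate=4 bound=2 product=6

Answer: 2 2 2 2 2 2 2 2 2 2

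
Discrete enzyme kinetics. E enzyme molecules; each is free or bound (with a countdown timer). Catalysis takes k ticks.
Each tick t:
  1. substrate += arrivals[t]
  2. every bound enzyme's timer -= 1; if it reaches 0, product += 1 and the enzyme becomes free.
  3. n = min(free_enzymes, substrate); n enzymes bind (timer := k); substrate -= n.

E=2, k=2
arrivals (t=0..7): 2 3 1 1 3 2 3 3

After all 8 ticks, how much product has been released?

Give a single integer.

Answer: 6

Derivation:
t=0: arr=2 -> substrate=0 bound=2 product=0
t=1: arr=3 -> substrate=3 bound=2 product=0
t=2: arr=1 -> substrate=2 bound=2 product=2
t=3: arr=1 -> substrate=3 bound=2 product=2
t=4: arr=3 -> substrate=4 bound=2 product=4
t=5: arr=2 -> substrate=6 bound=2 product=4
t=6: arr=3 -> substrate=7 bound=2 product=6
t=7: arr=3 -> substrate=10 bound=2 product=6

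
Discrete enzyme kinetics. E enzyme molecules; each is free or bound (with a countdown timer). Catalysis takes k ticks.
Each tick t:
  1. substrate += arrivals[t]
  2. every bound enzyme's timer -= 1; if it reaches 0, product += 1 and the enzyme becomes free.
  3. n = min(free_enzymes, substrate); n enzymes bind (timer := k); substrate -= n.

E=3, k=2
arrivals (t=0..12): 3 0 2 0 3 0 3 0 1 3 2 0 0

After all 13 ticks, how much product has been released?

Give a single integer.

t=0: arr=3 -> substrate=0 bound=3 product=0
t=1: arr=0 -> substrate=0 bound=3 product=0
t=2: arr=2 -> substrate=0 bound=2 product=3
t=3: arr=0 -> substrate=0 bound=2 product=3
t=4: arr=3 -> substrate=0 bound=3 product=5
t=5: arr=0 -> substrate=0 bound=3 product=5
t=6: arr=3 -> substrate=0 bound=3 product=8
t=7: arr=0 -> substrate=0 bound=3 product=8
t=8: arr=1 -> substrate=0 bound=1 product=11
t=9: arr=3 -> substrate=1 bound=3 product=11
t=10: arr=2 -> substrate=2 bound=3 product=12
t=11: arr=0 -> substrate=0 bound=3 product=14
t=12: arr=0 -> substrate=0 bound=2 product=15

Answer: 15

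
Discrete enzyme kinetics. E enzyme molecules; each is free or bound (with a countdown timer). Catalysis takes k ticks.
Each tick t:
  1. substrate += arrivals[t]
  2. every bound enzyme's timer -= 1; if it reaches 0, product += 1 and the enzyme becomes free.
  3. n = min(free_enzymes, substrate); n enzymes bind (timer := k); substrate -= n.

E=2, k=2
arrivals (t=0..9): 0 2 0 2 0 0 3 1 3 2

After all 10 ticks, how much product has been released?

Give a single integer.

t=0: arr=0 -> substrate=0 bound=0 product=0
t=1: arr=2 -> substrate=0 bound=2 product=0
t=2: arr=0 -> substrate=0 bound=2 product=0
t=3: arr=2 -> substrate=0 bound=2 product=2
t=4: arr=0 -> substrate=0 bound=2 product=2
t=5: arr=0 -> substrate=0 bound=0 product=4
t=6: arr=3 -> substrate=1 bound=2 product=4
t=7: arr=1 -> substrate=2 bound=2 product=4
t=8: arr=3 -> substrate=3 bound=2 product=6
t=9: arr=2 -> substrate=5 bound=2 product=6

Answer: 6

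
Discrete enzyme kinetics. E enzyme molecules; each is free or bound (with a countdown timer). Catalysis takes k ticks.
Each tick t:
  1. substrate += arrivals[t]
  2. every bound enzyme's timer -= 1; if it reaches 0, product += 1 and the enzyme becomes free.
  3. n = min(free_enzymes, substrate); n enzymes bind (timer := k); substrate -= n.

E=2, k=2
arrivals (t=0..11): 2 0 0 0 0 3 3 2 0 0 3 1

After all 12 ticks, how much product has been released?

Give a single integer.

Answer: 8

Derivation:
t=0: arr=2 -> substrate=0 bound=2 product=0
t=1: arr=0 -> substrate=0 bound=2 product=0
t=2: arr=0 -> substrate=0 bound=0 product=2
t=3: arr=0 -> substrate=0 bound=0 product=2
t=4: arr=0 -> substrate=0 bound=0 product=2
t=5: arr=3 -> substrate=1 bound=2 product=2
t=6: arr=3 -> substrate=4 bound=2 product=2
t=7: arr=2 -> substrate=4 bound=2 product=4
t=8: arr=0 -> substrate=4 bound=2 product=4
t=9: arr=0 -> substrate=2 bound=2 product=6
t=10: arr=3 -> substrate=5 bound=2 product=6
t=11: arr=1 -> substrate=4 bound=2 product=8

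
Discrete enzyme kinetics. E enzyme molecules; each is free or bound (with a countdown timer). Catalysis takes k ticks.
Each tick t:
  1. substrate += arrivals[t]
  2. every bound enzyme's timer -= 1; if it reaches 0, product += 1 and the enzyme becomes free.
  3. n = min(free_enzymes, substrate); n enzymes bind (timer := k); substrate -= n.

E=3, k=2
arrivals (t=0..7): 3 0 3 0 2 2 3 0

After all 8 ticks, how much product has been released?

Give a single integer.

Answer: 9

Derivation:
t=0: arr=3 -> substrate=0 bound=3 product=0
t=1: arr=0 -> substrate=0 bound=3 product=0
t=2: arr=3 -> substrate=0 bound=3 product=3
t=3: arr=0 -> substrate=0 bound=3 product=3
t=4: arr=2 -> substrate=0 bound=2 product=6
t=5: arr=2 -> substrate=1 bound=3 product=6
t=6: arr=3 -> substrate=2 bound=3 product=8
t=7: arr=0 -> substrate=1 bound=3 product=9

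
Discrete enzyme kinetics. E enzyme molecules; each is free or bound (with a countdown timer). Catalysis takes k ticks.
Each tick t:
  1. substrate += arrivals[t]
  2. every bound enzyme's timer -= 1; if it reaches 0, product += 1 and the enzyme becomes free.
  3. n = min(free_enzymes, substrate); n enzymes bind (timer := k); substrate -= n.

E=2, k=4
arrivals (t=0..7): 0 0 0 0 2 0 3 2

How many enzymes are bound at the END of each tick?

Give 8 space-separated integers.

Answer: 0 0 0 0 2 2 2 2

Derivation:
t=0: arr=0 -> substrate=0 bound=0 product=0
t=1: arr=0 -> substrate=0 bound=0 product=0
t=2: arr=0 -> substrate=0 bound=0 product=0
t=3: arr=0 -> substrate=0 bound=0 product=0
t=4: arr=2 -> substrate=0 bound=2 product=0
t=5: arr=0 -> substrate=0 bound=2 product=0
t=6: arr=3 -> substrate=3 bound=2 product=0
t=7: arr=2 -> substrate=5 bound=2 product=0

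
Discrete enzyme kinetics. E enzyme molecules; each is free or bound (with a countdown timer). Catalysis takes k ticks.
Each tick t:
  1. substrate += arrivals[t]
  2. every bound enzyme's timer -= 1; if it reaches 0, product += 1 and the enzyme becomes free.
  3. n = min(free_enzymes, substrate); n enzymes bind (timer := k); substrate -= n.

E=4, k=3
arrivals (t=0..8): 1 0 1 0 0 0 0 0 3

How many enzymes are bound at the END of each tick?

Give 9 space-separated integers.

t=0: arr=1 -> substrate=0 bound=1 product=0
t=1: arr=0 -> substrate=0 bound=1 product=0
t=2: arr=1 -> substrate=0 bound=2 product=0
t=3: arr=0 -> substrate=0 bound=1 product=1
t=4: arr=0 -> substrate=0 bound=1 product=1
t=5: arr=0 -> substrate=0 bound=0 product=2
t=6: arr=0 -> substrate=0 bound=0 product=2
t=7: arr=0 -> substrate=0 bound=0 product=2
t=8: arr=3 -> substrate=0 bound=3 product=2

Answer: 1 1 2 1 1 0 0 0 3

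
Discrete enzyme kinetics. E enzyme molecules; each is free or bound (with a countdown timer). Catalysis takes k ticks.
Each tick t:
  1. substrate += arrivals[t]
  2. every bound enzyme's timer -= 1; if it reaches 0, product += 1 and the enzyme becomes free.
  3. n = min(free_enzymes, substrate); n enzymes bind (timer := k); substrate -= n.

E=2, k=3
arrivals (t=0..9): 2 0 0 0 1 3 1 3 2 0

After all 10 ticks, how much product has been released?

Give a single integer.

t=0: arr=2 -> substrate=0 bound=2 product=0
t=1: arr=0 -> substrate=0 bound=2 product=0
t=2: arr=0 -> substrate=0 bound=2 product=0
t=3: arr=0 -> substrate=0 bound=0 product=2
t=4: arr=1 -> substrate=0 bound=1 product=2
t=5: arr=3 -> substrate=2 bound=2 product=2
t=6: arr=1 -> substrate=3 bound=2 product=2
t=7: arr=3 -> substrate=5 bound=2 product=3
t=8: arr=2 -> substrate=6 bound=2 product=4
t=9: arr=0 -> substrate=6 bound=2 product=4

Answer: 4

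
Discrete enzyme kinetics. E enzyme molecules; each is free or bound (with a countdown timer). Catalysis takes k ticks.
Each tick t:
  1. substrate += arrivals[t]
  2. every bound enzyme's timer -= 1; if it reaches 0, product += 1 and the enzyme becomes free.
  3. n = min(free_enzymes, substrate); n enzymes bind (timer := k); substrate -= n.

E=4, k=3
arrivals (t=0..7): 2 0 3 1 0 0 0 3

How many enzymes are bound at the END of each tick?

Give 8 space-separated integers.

t=0: arr=2 -> substrate=0 bound=2 product=0
t=1: arr=0 -> substrate=0 bound=2 product=0
t=2: arr=3 -> substrate=1 bound=4 product=0
t=3: arr=1 -> substrate=0 bound=4 product=2
t=4: arr=0 -> substrate=0 bound=4 product=2
t=5: arr=0 -> substrate=0 bound=2 product=4
t=6: arr=0 -> substrate=0 bound=0 product=6
t=7: arr=3 -> substrate=0 bound=3 product=6

Answer: 2 2 4 4 4 2 0 3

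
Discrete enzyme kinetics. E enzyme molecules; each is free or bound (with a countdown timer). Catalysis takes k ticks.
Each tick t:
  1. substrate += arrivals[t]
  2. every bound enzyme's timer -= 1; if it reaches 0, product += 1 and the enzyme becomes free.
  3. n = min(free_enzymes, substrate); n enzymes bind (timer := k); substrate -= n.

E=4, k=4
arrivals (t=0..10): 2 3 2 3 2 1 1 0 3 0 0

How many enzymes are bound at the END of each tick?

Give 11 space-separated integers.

Answer: 2 4 4 4 4 4 4 4 4 4 4

Derivation:
t=0: arr=2 -> substrate=0 bound=2 product=0
t=1: arr=3 -> substrate=1 bound=4 product=0
t=2: arr=2 -> substrate=3 bound=4 product=0
t=3: arr=3 -> substrate=6 bound=4 product=0
t=4: arr=2 -> substrate=6 bound=4 product=2
t=5: arr=1 -> substrate=5 bound=4 product=4
t=6: arr=1 -> substrate=6 bound=4 product=4
t=7: arr=0 -> substrate=6 bound=4 product=4
t=8: arr=3 -> substrate=7 bound=4 product=6
t=9: arr=0 -> substrate=5 bound=4 product=8
t=10: arr=0 -> substrate=5 bound=4 product=8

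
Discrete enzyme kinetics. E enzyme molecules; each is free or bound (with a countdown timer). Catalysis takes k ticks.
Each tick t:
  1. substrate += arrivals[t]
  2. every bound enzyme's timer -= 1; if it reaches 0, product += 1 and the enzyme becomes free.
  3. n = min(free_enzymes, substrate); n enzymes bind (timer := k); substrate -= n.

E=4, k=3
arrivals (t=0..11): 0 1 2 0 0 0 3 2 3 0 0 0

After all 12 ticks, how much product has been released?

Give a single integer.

t=0: arr=0 -> substrate=0 bound=0 product=0
t=1: arr=1 -> substrate=0 bound=1 product=0
t=2: arr=2 -> substrate=0 bound=3 product=0
t=3: arr=0 -> substrate=0 bound=3 product=0
t=4: arr=0 -> substrate=0 bound=2 product=1
t=5: arr=0 -> substrate=0 bound=0 product=3
t=6: arr=3 -> substrate=0 bound=3 product=3
t=7: arr=2 -> substrate=1 bound=4 product=3
t=8: arr=3 -> substrate=4 bound=4 product=3
t=9: arr=0 -> substrate=1 bound=4 product=6
t=10: arr=0 -> substrate=0 bound=4 product=7
t=11: arr=0 -> substrate=0 bound=4 product=7

Answer: 7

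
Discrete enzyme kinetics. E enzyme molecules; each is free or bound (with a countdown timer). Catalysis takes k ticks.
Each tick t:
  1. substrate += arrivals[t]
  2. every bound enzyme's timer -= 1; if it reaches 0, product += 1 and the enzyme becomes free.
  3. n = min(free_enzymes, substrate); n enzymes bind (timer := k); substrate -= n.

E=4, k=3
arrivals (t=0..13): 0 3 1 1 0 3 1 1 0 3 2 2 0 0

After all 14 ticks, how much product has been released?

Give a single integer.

Answer: 13

Derivation:
t=0: arr=0 -> substrate=0 bound=0 product=0
t=1: arr=3 -> substrate=0 bound=3 product=0
t=2: arr=1 -> substrate=0 bound=4 product=0
t=3: arr=1 -> substrate=1 bound=4 product=0
t=4: arr=0 -> substrate=0 bound=2 product=3
t=5: arr=3 -> substrate=0 bound=4 product=4
t=6: arr=1 -> substrate=1 bound=4 product=4
t=7: arr=1 -> substrate=1 bound=4 product=5
t=8: arr=0 -> substrate=0 bound=2 product=8
t=9: arr=3 -> substrate=1 bound=4 product=8
t=10: arr=2 -> substrate=2 bound=4 product=9
t=11: arr=2 -> substrate=3 bound=4 product=10
t=12: arr=0 -> substrate=1 bound=4 product=12
t=13: arr=0 -> substrate=0 bound=4 product=13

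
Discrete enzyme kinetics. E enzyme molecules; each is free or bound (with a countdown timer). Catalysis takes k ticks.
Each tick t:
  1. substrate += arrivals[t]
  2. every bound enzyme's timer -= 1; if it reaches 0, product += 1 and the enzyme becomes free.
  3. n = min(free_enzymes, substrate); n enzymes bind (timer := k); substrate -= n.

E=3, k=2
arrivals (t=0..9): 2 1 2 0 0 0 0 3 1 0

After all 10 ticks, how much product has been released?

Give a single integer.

Answer: 8

Derivation:
t=0: arr=2 -> substrate=0 bound=2 product=0
t=1: arr=1 -> substrate=0 bound=3 product=0
t=2: arr=2 -> substrate=0 bound=3 product=2
t=3: arr=0 -> substrate=0 bound=2 product=3
t=4: arr=0 -> substrate=0 bound=0 product=5
t=5: arr=0 -> substrate=0 bound=0 product=5
t=6: arr=0 -> substrate=0 bound=0 product=5
t=7: arr=3 -> substrate=0 bound=3 product=5
t=8: arr=1 -> substrate=1 bound=3 product=5
t=9: arr=0 -> substrate=0 bound=1 product=8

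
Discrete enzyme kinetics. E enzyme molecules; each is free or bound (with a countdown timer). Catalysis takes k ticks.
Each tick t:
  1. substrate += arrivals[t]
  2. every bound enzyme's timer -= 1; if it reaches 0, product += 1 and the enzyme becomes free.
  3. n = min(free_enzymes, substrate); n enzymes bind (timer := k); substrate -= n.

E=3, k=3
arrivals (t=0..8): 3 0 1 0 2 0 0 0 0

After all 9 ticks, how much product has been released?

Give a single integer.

t=0: arr=3 -> substrate=0 bound=3 product=0
t=1: arr=0 -> substrate=0 bound=3 product=0
t=2: arr=1 -> substrate=1 bound=3 product=0
t=3: arr=0 -> substrate=0 bound=1 product=3
t=4: arr=2 -> substrate=0 bound=3 product=3
t=5: arr=0 -> substrate=0 bound=3 product=3
t=6: arr=0 -> substrate=0 bound=2 product=4
t=7: arr=0 -> substrate=0 bound=0 product=6
t=8: arr=0 -> substrate=0 bound=0 product=6

Answer: 6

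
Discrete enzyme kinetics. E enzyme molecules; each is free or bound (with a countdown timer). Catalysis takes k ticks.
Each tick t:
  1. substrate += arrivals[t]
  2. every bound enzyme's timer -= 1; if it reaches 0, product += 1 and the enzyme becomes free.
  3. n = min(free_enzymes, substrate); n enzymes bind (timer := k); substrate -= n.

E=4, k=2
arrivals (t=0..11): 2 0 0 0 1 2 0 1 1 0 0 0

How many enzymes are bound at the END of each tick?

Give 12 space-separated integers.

t=0: arr=2 -> substrate=0 bound=2 product=0
t=1: arr=0 -> substrate=0 bound=2 product=0
t=2: arr=0 -> substrate=0 bound=0 product=2
t=3: arr=0 -> substrate=0 bound=0 product=2
t=4: arr=1 -> substrate=0 bound=1 product=2
t=5: arr=2 -> substrate=0 bound=3 product=2
t=6: arr=0 -> substrate=0 bound=2 product=3
t=7: arr=1 -> substrate=0 bound=1 product=5
t=8: arr=1 -> substrate=0 bound=2 product=5
t=9: arr=0 -> substrate=0 bound=1 product=6
t=10: arr=0 -> substrate=0 bound=0 product=7
t=11: arr=0 -> substrate=0 bound=0 product=7

Answer: 2 2 0 0 1 3 2 1 2 1 0 0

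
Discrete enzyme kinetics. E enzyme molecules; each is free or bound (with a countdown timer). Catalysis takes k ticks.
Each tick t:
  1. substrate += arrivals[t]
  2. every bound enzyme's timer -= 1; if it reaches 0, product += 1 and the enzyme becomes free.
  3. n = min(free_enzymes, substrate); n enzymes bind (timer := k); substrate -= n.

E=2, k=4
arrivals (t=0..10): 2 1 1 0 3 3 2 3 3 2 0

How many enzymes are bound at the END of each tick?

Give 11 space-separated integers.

t=0: arr=2 -> substrate=0 bound=2 product=0
t=1: arr=1 -> substrate=1 bound=2 product=0
t=2: arr=1 -> substrate=2 bound=2 product=0
t=3: arr=0 -> substrate=2 bound=2 product=0
t=4: arr=3 -> substrate=3 bound=2 product=2
t=5: arr=3 -> substrate=6 bound=2 product=2
t=6: arr=2 -> substrate=8 bound=2 product=2
t=7: arr=3 -> substrate=11 bound=2 product=2
t=8: arr=3 -> substrate=12 bound=2 product=4
t=9: arr=2 -> substrate=14 bound=2 product=4
t=10: arr=0 -> substrate=14 bound=2 product=4

Answer: 2 2 2 2 2 2 2 2 2 2 2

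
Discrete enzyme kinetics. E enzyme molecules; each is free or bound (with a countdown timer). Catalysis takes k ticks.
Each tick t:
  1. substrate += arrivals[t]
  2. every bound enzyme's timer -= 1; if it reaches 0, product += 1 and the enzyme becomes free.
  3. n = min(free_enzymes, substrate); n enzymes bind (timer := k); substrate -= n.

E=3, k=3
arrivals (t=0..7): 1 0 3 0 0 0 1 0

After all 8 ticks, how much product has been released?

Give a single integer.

t=0: arr=1 -> substrate=0 bound=1 product=0
t=1: arr=0 -> substrate=0 bound=1 product=0
t=2: arr=3 -> substrate=1 bound=3 product=0
t=3: arr=0 -> substrate=0 bound=3 product=1
t=4: arr=0 -> substrate=0 bound=3 product=1
t=5: arr=0 -> substrate=0 bound=1 product=3
t=6: arr=1 -> substrate=0 bound=1 product=4
t=7: arr=0 -> substrate=0 bound=1 product=4

Answer: 4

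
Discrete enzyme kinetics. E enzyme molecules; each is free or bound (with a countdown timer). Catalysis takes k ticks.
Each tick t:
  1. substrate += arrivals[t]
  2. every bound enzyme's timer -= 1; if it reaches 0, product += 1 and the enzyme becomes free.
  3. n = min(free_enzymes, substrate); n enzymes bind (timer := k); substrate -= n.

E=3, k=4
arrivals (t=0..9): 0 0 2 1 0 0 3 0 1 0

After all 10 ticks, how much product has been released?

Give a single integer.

t=0: arr=0 -> substrate=0 bound=0 product=0
t=1: arr=0 -> substrate=0 bound=0 product=0
t=2: arr=2 -> substrate=0 bound=2 product=0
t=3: arr=1 -> substrate=0 bound=3 product=0
t=4: arr=0 -> substrate=0 bound=3 product=0
t=5: arr=0 -> substrate=0 bound=3 product=0
t=6: arr=3 -> substrate=1 bound=3 product=2
t=7: arr=0 -> substrate=0 bound=3 product=3
t=8: arr=1 -> substrate=1 bound=3 product=3
t=9: arr=0 -> substrate=1 bound=3 product=3

Answer: 3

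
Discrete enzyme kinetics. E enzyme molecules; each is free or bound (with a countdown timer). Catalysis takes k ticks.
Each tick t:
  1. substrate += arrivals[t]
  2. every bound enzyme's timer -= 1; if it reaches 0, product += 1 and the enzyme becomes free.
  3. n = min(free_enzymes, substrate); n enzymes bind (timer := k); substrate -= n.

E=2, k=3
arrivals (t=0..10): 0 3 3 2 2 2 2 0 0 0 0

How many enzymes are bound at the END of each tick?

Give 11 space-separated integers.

t=0: arr=0 -> substrate=0 bound=0 product=0
t=1: arr=3 -> substrate=1 bound=2 product=0
t=2: arr=3 -> substrate=4 bound=2 product=0
t=3: arr=2 -> substrate=6 bound=2 product=0
t=4: arr=2 -> substrate=6 bound=2 product=2
t=5: arr=2 -> substrate=8 bound=2 product=2
t=6: arr=2 -> substrate=10 bound=2 product=2
t=7: arr=0 -> substrate=8 bound=2 product=4
t=8: arr=0 -> substrate=8 bound=2 product=4
t=9: arr=0 -> substrate=8 bound=2 product=4
t=10: arr=0 -> substrate=6 bound=2 product=6

Answer: 0 2 2 2 2 2 2 2 2 2 2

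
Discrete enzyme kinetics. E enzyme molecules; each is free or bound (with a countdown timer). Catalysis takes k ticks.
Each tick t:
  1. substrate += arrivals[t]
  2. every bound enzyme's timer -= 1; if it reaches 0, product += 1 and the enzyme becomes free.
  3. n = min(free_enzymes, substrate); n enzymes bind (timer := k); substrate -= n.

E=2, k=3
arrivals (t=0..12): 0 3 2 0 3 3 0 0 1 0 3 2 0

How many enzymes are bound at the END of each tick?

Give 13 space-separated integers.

Answer: 0 2 2 2 2 2 2 2 2 2 2 2 2

Derivation:
t=0: arr=0 -> substrate=0 bound=0 product=0
t=1: arr=3 -> substrate=1 bound=2 product=0
t=2: arr=2 -> substrate=3 bound=2 product=0
t=3: arr=0 -> substrate=3 bound=2 product=0
t=4: arr=3 -> substrate=4 bound=2 product=2
t=5: arr=3 -> substrate=7 bound=2 product=2
t=6: arr=0 -> substrate=7 bound=2 product=2
t=7: arr=0 -> substrate=5 bound=2 product=4
t=8: arr=1 -> substrate=6 bound=2 product=4
t=9: arr=0 -> substrate=6 bound=2 product=4
t=10: arr=3 -> substrate=7 bound=2 product=6
t=11: arr=2 -> substrate=9 bound=2 product=6
t=12: arr=0 -> substrate=9 bound=2 product=6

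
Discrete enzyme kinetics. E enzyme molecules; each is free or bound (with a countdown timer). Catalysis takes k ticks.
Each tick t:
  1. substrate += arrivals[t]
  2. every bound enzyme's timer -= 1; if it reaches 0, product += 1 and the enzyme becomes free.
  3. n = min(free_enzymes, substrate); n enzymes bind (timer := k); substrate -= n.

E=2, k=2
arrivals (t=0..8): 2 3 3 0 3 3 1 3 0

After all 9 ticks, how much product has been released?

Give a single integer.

Answer: 8

Derivation:
t=0: arr=2 -> substrate=0 bound=2 product=0
t=1: arr=3 -> substrate=3 bound=2 product=0
t=2: arr=3 -> substrate=4 bound=2 product=2
t=3: arr=0 -> substrate=4 bound=2 product=2
t=4: arr=3 -> substrate=5 bound=2 product=4
t=5: arr=3 -> substrate=8 bound=2 product=4
t=6: arr=1 -> substrate=7 bound=2 product=6
t=7: arr=3 -> substrate=10 bound=2 product=6
t=8: arr=0 -> substrate=8 bound=2 product=8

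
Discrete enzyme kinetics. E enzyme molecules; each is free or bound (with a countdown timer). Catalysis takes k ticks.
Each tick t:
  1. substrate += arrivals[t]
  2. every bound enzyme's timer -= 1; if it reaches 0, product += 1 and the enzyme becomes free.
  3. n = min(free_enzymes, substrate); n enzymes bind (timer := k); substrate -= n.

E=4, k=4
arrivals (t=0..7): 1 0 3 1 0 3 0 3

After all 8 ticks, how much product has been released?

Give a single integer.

Answer: 4

Derivation:
t=0: arr=1 -> substrate=0 bound=1 product=0
t=1: arr=0 -> substrate=0 bound=1 product=0
t=2: arr=3 -> substrate=0 bound=4 product=0
t=3: arr=1 -> substrate=1 bound=4 product=0
t=4: arr=0 -> substrate=0 bound=4 product=1
t=5: arr=3 -> substrate=3 bound=4 product=1
t=6: arr=0 -> substrate=0 bound=4 product=4
t=7: arr=3 -> substrate=3 bound=4 product=4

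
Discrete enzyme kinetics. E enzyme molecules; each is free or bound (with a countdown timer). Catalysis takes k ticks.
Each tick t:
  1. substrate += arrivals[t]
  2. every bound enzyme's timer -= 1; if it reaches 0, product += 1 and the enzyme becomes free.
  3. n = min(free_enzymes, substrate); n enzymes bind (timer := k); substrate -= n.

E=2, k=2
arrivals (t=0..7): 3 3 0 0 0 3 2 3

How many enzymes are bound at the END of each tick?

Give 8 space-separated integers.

Answer: 2 2 2 2 2 2 2 2

Derivation:
t=0: arr=3 -> substrate=1 bound=2 product=0
t=1: arr=3 -> substrate=4 bound=2 product=0
t=2: arr=0 -> substrate=2 bound=2 product=2
t=3: arr=0 -> substrate=2 bound=2 product=2
t=4: arr=0 -> substrate=0 bound=2 product=4
t=5: arr=3 -> substrate=3 bound=2 product=4
t=6: arr=2 -> substrate=3 bound=2 product=6
t=7: arr=3 -> substrate=6 bound=2 product=6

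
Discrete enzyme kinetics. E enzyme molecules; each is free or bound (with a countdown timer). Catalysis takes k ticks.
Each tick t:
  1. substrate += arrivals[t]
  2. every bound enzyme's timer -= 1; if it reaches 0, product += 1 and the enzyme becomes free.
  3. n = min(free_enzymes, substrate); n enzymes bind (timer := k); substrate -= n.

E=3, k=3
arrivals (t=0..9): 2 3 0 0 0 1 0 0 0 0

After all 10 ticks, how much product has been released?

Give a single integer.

Answer: 6

Derivation:
t=0: arr=2 -> substrate=0 bound=2 product=0
t=1: arr=3 -> substrate=2 bound=3 product=0
t=2: arr=0 -> substrate=2 bound=3 product=0
t=3: arr=0 -> substrate=0 bound=3 product=2
t=4: arr=0 -> substrate=0 bound=2 product=3
t=5: arr=1 -> substrate=0 bound=3 product=3
t=6: arr=0 -> substrate=0 bound=1 product=5
t=7: arr=0 -> substrate=0 bound=1 product=5
t=8: arr=0 -> substrate=0 bound=0 product=6
t=9: arr=0 -> substrate=0 bound=0 product=6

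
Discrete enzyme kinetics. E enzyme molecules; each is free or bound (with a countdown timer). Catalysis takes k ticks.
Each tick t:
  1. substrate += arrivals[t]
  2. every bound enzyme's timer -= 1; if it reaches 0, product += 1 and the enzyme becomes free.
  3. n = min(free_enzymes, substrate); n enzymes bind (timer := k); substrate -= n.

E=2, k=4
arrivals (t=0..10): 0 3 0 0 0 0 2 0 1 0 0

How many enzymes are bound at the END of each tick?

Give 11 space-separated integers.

Answer: 0 2 2 2 2 1 2 2 2 2 2

Derivation:
t=0: arr=0 -> substrate=0 bound=0 product=0
t=1: arr=3 -> substrate=1 bound=2 product=0
t=2: arr=0 -> substrate=1 bound=2 product=0
t=3: arr=0 -> substrate=1 bound=2 product=0
t=4: arr=0 -> substrate=1 bound=2 product=0
t=5: arr=0 -> substrate=0 bound=1 product=2
t=6: arr=2 -> substrate=1 bound=2 product=2
t=7: arr=0 -> substrate=1 bound=2 product=2
t=8: arr=1 -> substrate=2 bound=2 product=2
t=9: arr=0 -> substrate=1 bound=2 product=3
t=10: arr=0 -> substrate=0 bound=2 product=4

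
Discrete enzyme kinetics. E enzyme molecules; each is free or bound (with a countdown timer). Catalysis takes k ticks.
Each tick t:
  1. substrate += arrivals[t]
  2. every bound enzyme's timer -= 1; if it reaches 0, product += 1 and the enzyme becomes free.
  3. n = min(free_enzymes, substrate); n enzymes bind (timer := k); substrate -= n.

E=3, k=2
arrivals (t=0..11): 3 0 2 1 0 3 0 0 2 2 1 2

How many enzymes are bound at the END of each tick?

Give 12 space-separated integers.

t=0: arr=3 -> substrate=0 bound=3 product=0
t=1: arr=0 -> substrate=0 bound=3 product=0
t=2: arr=2 -> substrate=0 bound=2 product=3
t=3: arr=1 -> substrate=0 bound=3 product=3
t=4: arr=0 -> substrate=0 bound=1 product=5
t=5: arr=3 -> substrate=0 bound=3 product=6
t=6: arr=0 -> substrate=0 bound=3 product=6
t=7: arr=0 -> substrate=0 bound=0 product=9
t=8: arr=2 -> substrate=0 bound=2 product=9
t=9: arr=2 -> substrate=1 bound=3 product=9
t=10: arr=1 -> substrate=0 bound=3 product=11
t=11: arr=2 -> substrate=1 bound=3 product=12

Answer: 3 3 2 3 1 3 3 0 2 3 3 3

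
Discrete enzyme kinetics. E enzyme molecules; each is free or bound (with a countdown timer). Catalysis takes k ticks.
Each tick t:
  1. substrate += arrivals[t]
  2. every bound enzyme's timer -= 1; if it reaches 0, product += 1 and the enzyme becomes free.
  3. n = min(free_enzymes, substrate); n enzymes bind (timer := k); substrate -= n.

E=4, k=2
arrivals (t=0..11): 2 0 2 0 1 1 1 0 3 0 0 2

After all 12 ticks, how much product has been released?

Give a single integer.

t=0: arr=2 -> substrate=0 bound=2 product=0
t=1: arr=0 -> substrate=0 bound=2 product=0
t=2: arr=2 -> substrate=0 bound=2 product=2
t=3: arr=0 -> substrate=0 bound=2 product=2
t=4: arr=1 -> substrate=0 bound=1 product=4
t=5: arr=1 -> substrate=0 bound=2 product=4
t=6: arr=1 -> substrate=0 bound=2 product=5
t=7: arr=0 -> substrate=0 bound=1 product=6
t=8: arr=3 -> substrate=0 bound=3 product=7
t=9: arr=0 -> substrate=0 bound=3 product=7
t=10: arr=0 -> substrate=0 bound=0 product=10
t=11: arr=2 -> substrate=0 bound=2 product=10

Answer: 10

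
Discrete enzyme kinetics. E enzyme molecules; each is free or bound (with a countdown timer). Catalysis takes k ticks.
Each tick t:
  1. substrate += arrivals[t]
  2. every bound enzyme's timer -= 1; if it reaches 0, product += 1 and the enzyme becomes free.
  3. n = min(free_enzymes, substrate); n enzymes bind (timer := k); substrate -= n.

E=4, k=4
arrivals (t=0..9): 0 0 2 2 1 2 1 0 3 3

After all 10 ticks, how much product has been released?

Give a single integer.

t=0: arr=0 -> substrate=0 bound=0 product=0
t=1: arr=0 -> substrate=0 bound=0 product=0
t=2: arr=2 -> substrate=0 bound=2 product=0
t=3: arr=2 -> substrate=0 bound=4 product=0
t=4: arr=1 -> substrate=1 bound=4 product=0
t=5: arr=2 -> substrate=3 bound=4 product=0
t=6: arr=1 -> substrate=2 bound=4 product=2
t=7: arr=0 -> substrate=0 bound=4 product=4
t=8: arr=3 -> substrate=3 bound=4 product=4
t=9: arr=3 -> substrate=6 bound=4 product=4

Answer: 4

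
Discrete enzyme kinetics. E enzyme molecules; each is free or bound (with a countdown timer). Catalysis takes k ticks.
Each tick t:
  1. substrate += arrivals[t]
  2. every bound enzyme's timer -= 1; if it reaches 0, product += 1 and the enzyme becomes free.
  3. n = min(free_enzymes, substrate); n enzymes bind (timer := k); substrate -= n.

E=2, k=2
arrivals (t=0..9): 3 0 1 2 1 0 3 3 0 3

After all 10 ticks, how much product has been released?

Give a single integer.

Answer: 8

Derivation:
t=0: arr=3 -> substrate=1 bound=2 product=0
t=1: arr=0 -> substrate=1 bound=2 product=0
t=2: arr=1 -> substrate=0 bound=2 product=2
t=3: arr=2 -> substrate=2 bound=2 product=2
t=4: arr=1 -> substrate=1 bound=2 product=4
t=5: arr=0 -> substrate=1 bound=2 product=4
t=6: arr=3 -> substrate=2 bound=2 product=6
t=7: arr=3 -> substrate=5 bound=2 product=6
t=8: arr=0 -> substrate=3 bound=2 product=8
t=9: arr=3 -> substrate=6 bound=2 product=8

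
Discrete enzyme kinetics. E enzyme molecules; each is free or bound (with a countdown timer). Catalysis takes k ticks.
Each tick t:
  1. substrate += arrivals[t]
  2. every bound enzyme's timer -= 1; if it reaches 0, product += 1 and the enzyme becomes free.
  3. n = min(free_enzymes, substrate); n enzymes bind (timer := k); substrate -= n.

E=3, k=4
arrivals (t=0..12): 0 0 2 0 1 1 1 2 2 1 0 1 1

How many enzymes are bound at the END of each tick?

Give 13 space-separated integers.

t=0: arr=0 -> substrate=0 bound=0 product=0
t=1: arr=0 -> substrate=0 bound=0 product=0
t=2: arr=2 -> substrate=0 bound=2 product=0
t=3: arr=0 -> substrate=0 bound=2 product=0
t=4: arr=1 -> substrate=0 bound=3 product=0
t=5: arr=1 -> substrate=1 bound=3 product=0
t=6: arr=1 -> substrate=0 bound=3 product=2
t=7: arr=2 -> substrate=2 bound=3 product=2
t=8: arr=2 -> substrate=3 bound=3 product=3
t=9: arr=1 -> substrate=4 bound=3 product=3
t=10: arr=0 -> substrate=2 bound=3 product=5
t=11: arr=1 -> substrate=3 bound=3 product=5
t=12: arr=1 -> substrate=3 bound=3 product=6

Answer: 0 0 2 2 3 3 3 3 3 3 3 3 3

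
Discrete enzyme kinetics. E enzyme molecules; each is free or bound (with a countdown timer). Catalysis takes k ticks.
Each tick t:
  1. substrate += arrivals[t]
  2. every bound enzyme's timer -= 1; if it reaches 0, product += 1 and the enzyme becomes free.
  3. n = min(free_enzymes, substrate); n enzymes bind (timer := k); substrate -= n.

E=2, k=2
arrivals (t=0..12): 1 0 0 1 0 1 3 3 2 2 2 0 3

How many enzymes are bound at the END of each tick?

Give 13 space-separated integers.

t=0: arr=1 -> substrate=0 bound=1 product=0
t=1: arr=0 -> substrate=0 bound=1 product=0
t=2: arr=0 -> substrate=0 bound=0 product=1
t=3: arr=1 -> substrate=0 bound=1 product=1
t=4: arr=0 -> substrate=0 bound=1 product=1
t=5: arr=1 -> substrate=0 bound=1 product=2
t=6: arr=3 -> substrate=2 bound=2 product=2
t=7: arr=3 -> substrate=4 bound=2 product=3
t=8: arr=2 -> substrate=5 bound=2 product=4
t=9: arr=2 -> substrate=6 bound=2 product=5
t=10: arr=2 -> substrate=7 bound=2 product=6
t=11: arr=0 -> substrate=6 bound=2 product=7
t=12: arr=3 -> substrate=8 bound=2 product=8

Answer: 1 1 0 1 1 1 2 2 2 2 2 2 2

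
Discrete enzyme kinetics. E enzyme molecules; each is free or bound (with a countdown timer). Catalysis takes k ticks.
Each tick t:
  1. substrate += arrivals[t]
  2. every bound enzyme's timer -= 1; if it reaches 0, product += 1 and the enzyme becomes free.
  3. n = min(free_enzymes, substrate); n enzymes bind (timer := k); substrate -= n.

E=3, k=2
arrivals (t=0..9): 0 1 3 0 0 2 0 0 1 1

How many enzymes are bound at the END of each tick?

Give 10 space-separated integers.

Answer: 0 1 3 3 1 2 2 0 1 2

Derivation:
t=0: arr=0 -> substrate=0 bound=0 product=0
t=1: arr=1 -> substrate=0 bound=1 product=0
t=2: arr=3 -> substrate=1 bound=3 product=0
t=3: arr=0 -> substrate=0 bound=3 product=1
t=4: arr=0 -> substrate=0 bound=1 product=3
t=5: arr=2 -> substrate=0 bound=2 product=4
t=6: arr=0 -> substrate=0 bound=2 product=4
t=7: arr=0 -> substrate=0 bound=0 product=6
t=8: arr=1 -> substrate=0 bound=1 product=6
t=9: arr=1 -> substrate=0 bound=2 product=6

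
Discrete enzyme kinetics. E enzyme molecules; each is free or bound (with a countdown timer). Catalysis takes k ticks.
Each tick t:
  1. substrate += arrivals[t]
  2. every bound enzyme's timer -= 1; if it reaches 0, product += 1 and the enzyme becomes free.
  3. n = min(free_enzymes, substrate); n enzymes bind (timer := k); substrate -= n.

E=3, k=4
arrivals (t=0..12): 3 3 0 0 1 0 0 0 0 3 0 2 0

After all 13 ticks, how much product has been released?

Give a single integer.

t=0: arr=3 -> substrate=0 bound=3 product=0
t=1: arr=3 -> substrate=3 bound=3 product=0
t=2: arr=0 -> substrate=3 bound=3 product=0
t=3: arr=0 -> substrate=3 bound=3 product=0
t=4: arr=1 -> substrate=1 bound=3 product=3
t=5: arr=0 -> substrate=1 bound=3 product=3
t=6: arr=0 -> substrate=1 bound=3 product=3
t=7: arr=0 -> substrate=1 bound=3 product=3
t=8: arr=0 -> substrate=0 bound=1 product=6
t=9: arr=3 -> substrate=1 bound=3 product=6
t=10: arr=0 -> substrate=1 bound=3 product=6
t=11: arr=2 -> substrate=3 bound=3 product=6
t=12: arr=0 -> substrate=2 bound=3 product=7

Answer: 7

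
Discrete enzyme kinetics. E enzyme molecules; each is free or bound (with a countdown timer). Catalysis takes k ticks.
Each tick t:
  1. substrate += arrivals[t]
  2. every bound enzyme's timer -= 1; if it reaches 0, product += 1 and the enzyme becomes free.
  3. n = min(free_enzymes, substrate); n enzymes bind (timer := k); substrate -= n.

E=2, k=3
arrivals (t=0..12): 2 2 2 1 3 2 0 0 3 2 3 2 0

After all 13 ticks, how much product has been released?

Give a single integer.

Answer: 8

Derivation:
t=0: arr=2 -> substrate=0 bound=2 product=0
t=1: arr=2 -> substrate=2 bound=2 product=0
t=2: arr=2 -> substrate=4 bound=2 product=0
t=3: arr=1 -> substrate=3 bound=2 product=2
t=4: arr=3 -> substrate=6 bound=2 product=2
t=5: arr=2 -> substrate=8 bound=2 product=2
t=6: arr=0 -> substrate=6 bound=2 product=4
t=7: arr=0 -> substrate=6 bound=2 product=4
t=8: arr=3 -> substrate=9 bound=2 product=4
t=9: arr=2 -> substrate=9 bound=2 product=6
t=10: arr=3 -> substrate=12 bound=2 product=6
t=11: arr=2 -> substrate=14 bound=2 product=6
t=12: arr=0 -> substrate=12 bound=2 product=8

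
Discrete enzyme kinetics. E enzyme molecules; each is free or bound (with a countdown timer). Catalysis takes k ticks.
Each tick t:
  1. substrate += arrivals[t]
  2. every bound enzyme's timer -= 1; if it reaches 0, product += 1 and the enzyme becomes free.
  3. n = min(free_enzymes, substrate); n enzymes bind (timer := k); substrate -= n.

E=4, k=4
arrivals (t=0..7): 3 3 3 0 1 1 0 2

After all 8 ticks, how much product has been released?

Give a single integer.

t=0: arr=3 -> substrate=0 bound=3 product=0
t=1: arr=3 -> substrate=2 bound=4 product=0
t=2: arr=3 -> substrate=5 bound=4 product=0
t=3: arr=0 -> substrate=5 bound=4 product=0
t=4: arr=1 -> substrate=3 bound=4 product=3
t=5: arr=1 -> substrate=3 bound=4 product=4
t=6: arr=0 -> substrate=3 bound=4 product=4
t=7: arr=2 -> substrate=5 bound=4 product=4

Answer: 4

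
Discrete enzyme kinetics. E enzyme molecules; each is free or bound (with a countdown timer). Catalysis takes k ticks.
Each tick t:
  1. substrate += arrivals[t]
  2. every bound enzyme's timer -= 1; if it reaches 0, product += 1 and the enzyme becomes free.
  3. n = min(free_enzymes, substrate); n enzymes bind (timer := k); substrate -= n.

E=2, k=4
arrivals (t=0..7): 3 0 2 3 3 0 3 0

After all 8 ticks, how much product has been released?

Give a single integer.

t=0: arr=3 -> substrate=1 bound=2 product=0
t=1: arr=0 -> substrate=1 bound=2 product=0
t=2: arr=2 -> substrate=3 bound=2 product=0
t=3: arr=3 -> substrate=6 bound=2 product=0
t=4: arr=3 -> substrate=7 bound=2 product=2
t=5: arr=0 -> substrate=7 bound=2 product=2
t=6: arr=3 -> substrate=10 bound=2 product=2
t=7: arr=0 -> substrate=10 bound=2 product=2

Answer: 2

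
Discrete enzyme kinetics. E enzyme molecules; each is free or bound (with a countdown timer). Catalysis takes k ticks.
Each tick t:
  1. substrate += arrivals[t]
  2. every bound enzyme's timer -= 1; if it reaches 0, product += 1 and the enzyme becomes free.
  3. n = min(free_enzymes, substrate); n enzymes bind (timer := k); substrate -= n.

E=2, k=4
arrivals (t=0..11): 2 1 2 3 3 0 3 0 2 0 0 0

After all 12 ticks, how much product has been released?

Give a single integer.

Answer: 4

Derivation:
t=0: arr=2 -> substrate=0 bound=2 product=0
t=1: arr=1 -> substrate=1 bound=2 product=0
t=2: arr=2 -> substrate=3 bound=2 product=0
t=3: arr=3 -> substrate=6 bound=2 product=0
t=4: arr=3 -> substrate=7 bound=2 product=2
t=5: arr=0 -> substrate=7 bound=2 product=2
t=6: arr=3 -> substrate=10 bound=2 product=2
t=7: arr=0 -> substrate=10 bound=2 product=2
t=8: arr=2 -> substrate=10 bound=2 product=4
t=9: arr=0 -> substrate=10 bound=2 product=4
t=10: arr=0 -> substrate=10 bound=2 product=4
t=11: arr=0 -> substrate=10 bound=2 product=4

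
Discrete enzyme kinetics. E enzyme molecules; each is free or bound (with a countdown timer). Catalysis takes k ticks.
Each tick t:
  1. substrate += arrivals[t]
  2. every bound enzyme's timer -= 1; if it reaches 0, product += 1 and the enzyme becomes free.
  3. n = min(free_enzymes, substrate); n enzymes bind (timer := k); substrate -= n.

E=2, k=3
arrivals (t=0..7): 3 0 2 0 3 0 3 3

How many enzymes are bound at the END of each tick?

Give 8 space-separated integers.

t=0: arr=3 -> substrate=1 bound=2 product=0
t=1: arr=0 -> substrate=1 bound=2 product=0
t=2: arr=2 -> substrate=3 bound=2 product=0
t=3: arr=0 -> substrate=1 bound=2 product=2
t=4: arr=3 -> substrate=4 bound=2 product=2
t=5: arr=0 -> substrate=4 bound=2 product=2
t=6: arr=3 -> substrate=5 bound=2 product=4
t=7: arr=3 -> substrate=8 bound=2 product=4

Answer: 2 2 2 2 2 2 2 2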